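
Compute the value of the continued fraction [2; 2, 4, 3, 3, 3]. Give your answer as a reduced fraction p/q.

776/317

Start with 3.
3 + 1/(3/1) = 3 + 1/3 = 10/3
3 + 1/(10/3) = 3 + 3/10 = 33/10
4 + 1/(33/10) = 4 + 10/33 = 142/33
2 + 1/(142/33) = 2 + 33/142 = 317/142
2 + 1/(317/142) = 2 + 142/317 = 776/317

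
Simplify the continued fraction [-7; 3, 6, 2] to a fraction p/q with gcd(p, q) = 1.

-274/41

Compute successive convergents:
a_0 = -7: -7/1
a_1 = 3: -20/3
a_2 = 6: -127/19
a_3 = 2: -274/41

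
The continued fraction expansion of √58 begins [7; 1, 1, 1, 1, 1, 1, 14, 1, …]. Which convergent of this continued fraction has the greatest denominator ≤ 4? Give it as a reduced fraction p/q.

23/3

a_0 = 7: 7/1  (≤ bound)
a_1 = 1: 8/1  (≤ bound)
a_2 = 1: 15/2  (≤ bound)
a_3 = 1: 23/3  (≤ bound)
a_4 = 1: 38/5  (> 4, stop)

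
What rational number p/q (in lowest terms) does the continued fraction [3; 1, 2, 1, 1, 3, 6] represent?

584/157

Compute successive convergents:
a_0 = 3: 3/1
a_1 = 1: 4/1
a_2 = 2: 11/3
a_3 = 1: 15/4
a_4 = 1: 26/7
a_5 = 3: 93/25
a_6 = 6: 584/157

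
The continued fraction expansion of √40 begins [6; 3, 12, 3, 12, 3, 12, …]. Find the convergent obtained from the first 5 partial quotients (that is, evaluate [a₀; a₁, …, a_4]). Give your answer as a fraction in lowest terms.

8886/1405

a_0 = 6: 6/1
a_1 = 3: 19/3
a_2 = 12: 234/37
a_3 = 3: 721/114
a_4 = 12: 8886/1405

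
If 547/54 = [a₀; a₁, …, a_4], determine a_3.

Repeatedly divide and take the remainder:
⌊547/54⌋ = 10, remainder 7
⌊54/7⌋ = 7, remainder 5
⌊7/5⌋ = 1, remainder 2
⌊5/2⌋ = 2, remainder 1

2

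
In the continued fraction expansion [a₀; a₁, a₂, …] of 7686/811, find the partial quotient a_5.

7686 = 9·811 + 387, so a_0 = 9
811 = 2·387 + 37, so a_1 = 2
387 = 10·37 + 17, so a_2 = 10
37 = 2·17 + 3, so a_3 = 2
17 = 5·3 + 2, so a_4 = 5
3 = 1·2 + 1, so a_5 = 1

1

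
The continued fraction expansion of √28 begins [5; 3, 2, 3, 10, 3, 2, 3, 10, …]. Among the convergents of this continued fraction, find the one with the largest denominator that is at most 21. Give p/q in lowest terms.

37/7

a_0 = 5: 5/1  (≤ bound)
a_1 = 3: 16/3  (≤ bound)
a_2 = 2: 37/7  (≤ bound)
a_3 = 3: 127/24  (> 21, stop)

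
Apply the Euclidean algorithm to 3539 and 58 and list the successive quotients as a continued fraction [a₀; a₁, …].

[61; 58]

3539 = 61·58 + 1, so a_0 = 61
58 = 58·1 + 0, so a_1 = 58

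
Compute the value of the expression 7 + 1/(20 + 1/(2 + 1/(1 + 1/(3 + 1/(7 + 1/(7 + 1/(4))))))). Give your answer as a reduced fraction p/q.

339323/48137

a_0 = 7: 7/1
a_1 = 20: 141/20
a_2 = 2: 289/41
a_3 = 1: 430/61
a_4 = 3: 1579/224
a_5 = 7: 11483/1629
a_6 = 7: 81960/11627
a_7 = 4: 339323/48137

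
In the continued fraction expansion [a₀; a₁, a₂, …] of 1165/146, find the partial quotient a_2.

47

1165 ÷ 146 → quotient 7, remainder 143
146 ÷ 143 → quotient 1, remainder 3
143 ÷ 3 → quotient 47, remainder 2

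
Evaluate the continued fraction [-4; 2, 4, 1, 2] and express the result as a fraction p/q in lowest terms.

-110/31

Start with 2.
1 + 1/(2/1) = 1 + 1/2 = 3/2
4 + 1/(3/2) = 4 + 2/3 = 14/3
2 + 1/(14/3) = 2 + 3/14 = 31/14
-4 + 1/(31/14) = -4 + 14/31 = -110/31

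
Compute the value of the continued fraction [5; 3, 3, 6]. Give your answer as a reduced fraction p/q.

Start with 6.
3 + 1/(6/1) = 3 + 1/6 = 19/6
3 + 1/(19/6) = 3 + 6/19 = 63/19
5 + 1/(63/19) = 5 + 19/63 = 334/63

334/63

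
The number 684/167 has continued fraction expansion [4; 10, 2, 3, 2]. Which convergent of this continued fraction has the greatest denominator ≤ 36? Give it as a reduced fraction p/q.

List convergents until the denominator exceeds the bound:
a_0 = 4: 4/1  (≤ bound)
a_1 = 10: 41/10  (≤ bound)
a_2 = 2: 86/21  (≤ bound)
a_3 = 3: 299/73  (> 36, stop)

86/21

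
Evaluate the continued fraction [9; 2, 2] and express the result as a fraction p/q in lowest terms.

47/5

Work from the innermost term outward:
Start with 2.
2 + 1/(2/1) = 2 + 1/2 = 5/2
9 + 1/(5/2) = 9 + 2/5 = 47/5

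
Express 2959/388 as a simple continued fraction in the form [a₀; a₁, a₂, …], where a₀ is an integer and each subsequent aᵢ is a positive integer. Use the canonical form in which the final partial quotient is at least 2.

⌊2959/388⌋ = 7, remainder 243
⌊388/243⌋ = 1, remainder 145
⌊243/145⌋ = 1, remainder 98
⌊145/98⌋ = 1, remainder 47
⌊98/47⌋ = 2, remainder 4
⌊47/4⌋ = 11, remainder 3
⌊4/3⌋ = 1, remainder 1
⌊3/1⌋ = 3, remainder 0

[7; 1, 1, 1, 2, 11, 1, 3]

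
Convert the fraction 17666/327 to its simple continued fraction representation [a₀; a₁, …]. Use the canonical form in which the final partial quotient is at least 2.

Repeatedly divide and take the remainder:
⌊17666/327⌋ = 54, remainder 8
⌊327/8⌋ = 40, remainder 7
⌊8/7⌋ = 1, remainder 1
⌊7/1⌋ = 7, remainder 0

[54; 40, 1, 7]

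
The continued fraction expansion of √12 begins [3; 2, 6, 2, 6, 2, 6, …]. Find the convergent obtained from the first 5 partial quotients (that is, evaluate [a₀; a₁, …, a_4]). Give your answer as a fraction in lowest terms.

627/181

Compute successive convergents:
a_0 = 3: 3/1
a_1 = 2: 7/2
a_2 = 6: 45/13
a_3 = 2: 97/28
a_4 = 6: 627/181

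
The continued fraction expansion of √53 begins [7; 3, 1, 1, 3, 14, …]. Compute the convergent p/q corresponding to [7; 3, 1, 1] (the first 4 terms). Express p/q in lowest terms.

Start with 1.
1 + 1/(1/1) = 1 + 1/1 = 2/1
3 + 1/(2/1) = 3 + 1/2 = 7/2
7 + 1/(7/2) = 7 + 2/7 = 51/7

51/7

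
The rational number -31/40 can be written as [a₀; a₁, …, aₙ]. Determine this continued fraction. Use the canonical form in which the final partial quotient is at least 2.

[-1; 4, 2, 4]

Run the Euclidean algorithm, recording each quotient:
⌊-31/40⌋ = -1, remainder 9
⌊40/9⌋ = 4, remainder 4
⌊9/4⌋ = 2, remainder 1
⌊4/1⌋ = 4, remainder 0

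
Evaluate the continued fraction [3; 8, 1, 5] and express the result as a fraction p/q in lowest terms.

a_0 = 3: 3/1
a_1 = 8: 25/8
a_2 = 1: 28/9
a_3 = 5: 165/53

165/53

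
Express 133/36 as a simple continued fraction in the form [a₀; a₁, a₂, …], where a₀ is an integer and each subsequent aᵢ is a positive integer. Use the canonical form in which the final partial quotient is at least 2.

[3; 1, 2, 3, 1, 2]

Run the Euclidean algorithm, recording each quotient:
133 = 3·36 + 25, so a_0 = 3
36 = 1·25 + 11, so a_1 = 1
25 = 2·11 + 3, so a_2 = 2
11 = 3·3 + 2, so a_3 = 3
3 = 1·2 + 1, so a_4 = 1
2 = 2·1 + 0, so a_5 = 2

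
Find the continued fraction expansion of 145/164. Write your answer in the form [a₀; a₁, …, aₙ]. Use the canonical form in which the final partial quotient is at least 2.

[0; 1, 7, 1, 1, 1, 2, 2]

145 ÷ 164 → quotient 0, remainder 145
164 ÷ 145 → quotient 1, remainder 19
145 ÷ 19 → quotient 7, remainder 12
19 ÷ 12 → quotient 1, remainder 7
12 ÷ 7 → quotient 1, remainder 5
7 ÷ 5 → quotient 1, remainder 2
5 ÷ 2 → quotient 2, remainder 1
2 ÷ 1 → quotient 2, remainder 0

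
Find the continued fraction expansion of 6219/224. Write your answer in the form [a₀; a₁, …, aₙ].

[27; 1, 3, 4, 2, 2, 2]

⌊6219/224⌋ = 27, remainder 171
⌊224/171⌋ = 1, remainder 53
⌊171/53⌋ = 3, remainder 12
⌊53/12⌋ = 4, remainder 5
⌊12/5⌋ = 2, remainder 2
⌊5/2⌋ = 2, remainder 1
⌊2/1⌋ = 2, remainder 0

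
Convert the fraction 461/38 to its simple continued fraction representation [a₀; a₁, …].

461 ÷ 38 → quotient 12, remainder 5
38 ÷ 5 → quotient 7, remainder 3
5 ÷ 3 → quotient 1, remainder 2
3 ÷ 2 → quotient 1, remainder 1
2 ÷ 1 → quotient 2, remainder 0

[12; 7, 1, 1, 2]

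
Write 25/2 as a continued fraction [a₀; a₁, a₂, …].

Repeatedly divide and take the remainder:
⌊25/2⌋ = 12, remainder 1
⌊2/1⌋ = 2, remainder 0

[12; 2]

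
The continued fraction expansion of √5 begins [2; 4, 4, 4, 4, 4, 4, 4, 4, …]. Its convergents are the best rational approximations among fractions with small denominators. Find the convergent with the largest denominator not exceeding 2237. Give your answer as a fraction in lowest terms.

2889/1292

List convergents until the denominator exceeds the bound:
a_0 = 2: 2/1  (≤ bound)
a_1 = 4: 9/4  (≤ bound)
a_2 = 4: 38/17  (≤ bound)
a_3 = 4: 161/72  (≤ bound)
a_4 = 4: 682/305  (≤ bound)
a_5 = 4: 2889/1292  (≤ bound)
a_6 = 4: 12238/5473  (> 2237, stop)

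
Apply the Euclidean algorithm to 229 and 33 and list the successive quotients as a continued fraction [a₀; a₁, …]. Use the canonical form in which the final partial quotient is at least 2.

[6; 1, 15, 2]

Run the Euclidean algorithm, recording each quotient:
229 ÷ 33 → quotient 6, remainder 31
33 ÷ 31 → quotient 1, remainder 2
31 ÷ 2 → quotient 15, remainder 1
2 ÷ 1 → quotient 2, remainder 0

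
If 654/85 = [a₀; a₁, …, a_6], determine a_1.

Apply division with remainder until the remainder is 0:
654 ÷ 85 → quotient 7, remainder 59
85 ÷ 59 → quotient 1, remainder 26

1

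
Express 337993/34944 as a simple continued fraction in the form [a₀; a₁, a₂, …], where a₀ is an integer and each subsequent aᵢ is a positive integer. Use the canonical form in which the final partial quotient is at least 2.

337993 ÷ 34944 → quotient 9, remainder 23497
34944 ÷ 23497 → quotient 1, remainder 11447
23497 ÷ 11447 → quotient 2, remainder 603
11447 ÷ 603 → quotient 18, remainder 593
603 ÷ 593 → quotient 1, remainder 10
593 ÷ 10 → quotient 59, remainder 3
10 ÷ 3 → quotient 3, remainder 1
3 ÷ 1 → quotient 3, remainder 0

[9; 1, 2, 18, 1, 59, 3, 3]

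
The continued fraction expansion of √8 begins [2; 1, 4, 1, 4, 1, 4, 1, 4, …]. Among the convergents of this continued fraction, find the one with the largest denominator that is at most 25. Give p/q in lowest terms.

List convergents until the denominator exceeds the bound:
a_0 = 2: 2/1  (≤ bound)
a_1 = 1: 3/1  (≤ bound)
a_2 = 4: 14/5  (≤ bound)
a_3 = 1: 17/6  (≤ bound)
a_4 = 4: 82/29  (> 25, stop)

17/6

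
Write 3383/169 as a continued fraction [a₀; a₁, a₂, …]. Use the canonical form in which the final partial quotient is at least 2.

3383 ÷ 169 → quotient 20, remainder 3
169 ÷ 3 → quotient 56, remainder 1
3 ÷ 1 → quotient 3, remainder 0

[20; 56, 3]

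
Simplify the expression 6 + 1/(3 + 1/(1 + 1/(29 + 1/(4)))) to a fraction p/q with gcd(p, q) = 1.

3001/480

Compute successive convergents:
a_0 = 6: 6/1
a_1 = 3: 19/3
a_2 = 1: 25/4
a_3 = 29: 744/119
a_4 = 4: 3001/480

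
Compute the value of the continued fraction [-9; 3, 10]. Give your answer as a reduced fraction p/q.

Compute successive convergents:
a_0 = -9: -9/1
a_1 = 3: -26/3
a_2 = 10: -269/31

-269/31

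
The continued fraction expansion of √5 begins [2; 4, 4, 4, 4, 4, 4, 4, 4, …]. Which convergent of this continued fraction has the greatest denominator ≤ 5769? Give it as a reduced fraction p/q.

List convergents until the denominator exceeds the bound:
a_0 = 2: 2/1  (≤ bound)
a_1 = 4: 9/4  (≤ bound)
a_2 = 4: 38/17  (≤ bound)
a_3 = 4: 161/72  (≤ bound)
a_4 = 4: 682/305  (≤ bound)
a_5 = 4: 2889/1292  (≤ bound)
a_6 = 4: 12238/5473  (≤ bound)
a_7 = 4: 51841/23184  (> 5769, stop)

12238/5473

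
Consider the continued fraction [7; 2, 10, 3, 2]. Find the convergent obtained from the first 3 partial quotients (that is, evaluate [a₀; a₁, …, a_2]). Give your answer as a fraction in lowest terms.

157/21

Compute successive convergents:
a_0 = 7: 7/1
a_1 = 2: 15/2
a_2 = 10: 157/21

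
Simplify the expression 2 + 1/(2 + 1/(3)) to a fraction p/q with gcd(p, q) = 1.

17/7

Use the convergent recurrence hₖ = aₖ·hₖ₋₁ + hₖ₋₂ (and likewise for the denominators kₖ):
a_0 = 2: 2/1
a_1 = 2: 5/2
a_2 = 3: 17/7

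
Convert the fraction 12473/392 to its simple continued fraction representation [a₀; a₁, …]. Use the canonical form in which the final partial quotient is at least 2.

[31; 1, 4, 1, 1, 11, 3]

12473 = 31·392 + 321, so a_0 = 31
392 = 1·321 + 71, so a_1 = 1
321 = 4·71 + 37, so a_2 = 4
71 = 1·37 + 34, so a_3 = 1
37 = 1·34 + 3, so a_4 = 1
34 = 11·3 + 1, so a_5 = 11
3 = 3·1 + 0, so a_6 = 3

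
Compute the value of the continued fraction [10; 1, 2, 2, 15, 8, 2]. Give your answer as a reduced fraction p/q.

Build up convergents one term at a time:
a_0 = 10: 10/1
a_1 = 1: 11/1
a_2 = 2: 32/3
a_3 = 2: 75/7
a_4 = 15: 1157/108
a_5 = 8: 9331/871
a_6 = 2: 19819/1850

19819/1850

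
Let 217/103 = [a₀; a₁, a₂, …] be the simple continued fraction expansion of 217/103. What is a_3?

217 = 2·103 + 11, so a_0 = 2
103 = 9·11 + 4, so a_1 = 9
11 = 2·4 + 3, so a_2 = 2
4 = 1·3 + 1, so a_3 = 1

1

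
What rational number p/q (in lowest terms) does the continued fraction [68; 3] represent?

205/3

Start with 3.
68 + 1/(3/1) = 68 + 1/3 = 205/3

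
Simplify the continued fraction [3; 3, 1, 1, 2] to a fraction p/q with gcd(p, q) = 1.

Collapse the nested fraction from the inside out:
Start with 2.
1 + 1/(2/1) = 1 + 1/2 = 3/2
1 + 1/(3/2) = 1 + 2/3 = 5/3
3 + 1/(5/3) = 3 + 3/5 = 18/5
3 + 1/(18/5) = 3 + 5/18 = 59/18

59/18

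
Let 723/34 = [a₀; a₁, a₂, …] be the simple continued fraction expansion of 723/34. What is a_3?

3

⌊723/34⌋ = 21, remainder 9
⌊34/9⌋ = 3, remainder 7
⌊9/7⌋ = 1, remainder 2
⌊7/2⌋ = 3, remainder 1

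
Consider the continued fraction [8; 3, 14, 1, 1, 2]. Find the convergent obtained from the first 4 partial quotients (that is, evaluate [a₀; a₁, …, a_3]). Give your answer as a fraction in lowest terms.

Collapse the nested fraction from the inside out:
Start with 1.
14 + 1/(1/1) = 14 + 1/1 = 15/1
3 + 1/(15/1) = 3 + 1/15 = 46/15
8 + 1/(46/15) = 8 + 15/46 = 383/46

383/46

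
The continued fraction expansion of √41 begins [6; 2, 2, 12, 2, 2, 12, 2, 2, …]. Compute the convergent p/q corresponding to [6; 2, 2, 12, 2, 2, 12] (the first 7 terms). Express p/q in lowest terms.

a_0 = 6: 6/1
a_1 = 2: 13/2
a_2 = 2: 32/5
a_3 = 12: 397/62
a_4 = 2: 826/129
a_5 = 2: 2049/320
a_6 = 12: 25414/3969

25414/3969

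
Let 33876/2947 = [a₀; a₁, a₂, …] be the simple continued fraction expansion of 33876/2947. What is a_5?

33876 = 11·2947 + 1459, so a_0 = 11
2947 = 2·1459 + 29, so a_1 = 2
1459 = 50·29 + 9, so a_2 = 50
29 = 3·9 + 2, so a_3 = 3
9 = 4·2 + 1, so a_4 = 4
2 = 2·1 + 0, so a_5 = 2

2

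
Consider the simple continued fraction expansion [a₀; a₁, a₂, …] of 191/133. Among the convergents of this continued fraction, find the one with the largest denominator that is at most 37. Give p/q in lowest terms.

a_0 = 1: 1/1  (≤ bound)
a_1 = 2: 3/2  (≤ bound)
a_2 = 3: 10/7  (≤ bound)
a_3 = 2: 23/16  (≤ bound)
a_4 = 2: 56/39  (> 37, stop)

23/16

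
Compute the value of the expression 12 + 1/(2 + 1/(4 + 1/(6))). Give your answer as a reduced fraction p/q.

a_0 = 12: 12/1
a_1 = 2: 25/2
a_2 = 4: 112/9
a_3 = 6: 697/56

697/56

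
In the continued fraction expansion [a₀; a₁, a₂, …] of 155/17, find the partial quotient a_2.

2

Apply division with remainder until the remainder is 0:
155 = 9·17 + 2, so a_0 = 9
17 = 8·2 + 1, so a_1 = 8
2 = 2·1 + 0, so a_2 = 2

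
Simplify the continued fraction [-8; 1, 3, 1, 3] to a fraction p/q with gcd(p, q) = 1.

Start with 3.
1 + 1/(3/1) = 1 + 1/3 = 4/3
3 + 1/(4/3) = 3 + 3/4 = 15/4
1 + 1/(15/4) = 1 + 4/15 = 19/15
-8 + 1/(19/15) = -8 + 15/19 = -137/19

-137/19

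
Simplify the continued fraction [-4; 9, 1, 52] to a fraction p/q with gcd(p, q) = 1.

-2063/529

Start with 52.
1 + 1/(52/1) = 1 + 1/52 = 53/52
9 + 1/(53/52) = 9 + 52/53 = 529/53
-4 + 1/(529/53) = -4 + 53/529 = -2063/529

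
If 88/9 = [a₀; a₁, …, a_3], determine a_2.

3

88 = 9·9 + 7, so a_0 = 9
9 = 1·7 + 2, so a_1 = 1
7 = 3·2 + 1, so a_2 = 3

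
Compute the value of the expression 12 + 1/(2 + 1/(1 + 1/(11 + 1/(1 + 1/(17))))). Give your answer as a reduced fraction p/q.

8405/681

Start with 17.
1 + 1/(17/1) = 1 + 1/17 = 18/17
11 + 1/(18/17) = 11 + 17/18 = 215/18
1 + 1/(215/18) = 1 + 18/215 = 233/215
2 + 1/(233/215) = 2 + 215/233 = 681/233
12 + 1/(681/233) = 12 + 233/681 = 8405/681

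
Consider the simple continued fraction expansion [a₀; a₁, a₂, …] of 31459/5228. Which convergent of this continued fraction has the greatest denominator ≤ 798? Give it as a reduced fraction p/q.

3803/632

a_0 = 6: 6/1  (≤ bound)
a_1 = 57: 343/57  (≤ bound)
a_2 = 2: 692/115  (≤ bound)
a_3 = 4: 3111/517  (≤ bound)
a_4 = 1: 3803/632  (≤ bound)
a_5 = 1: 6914/1149  (> 798, stop)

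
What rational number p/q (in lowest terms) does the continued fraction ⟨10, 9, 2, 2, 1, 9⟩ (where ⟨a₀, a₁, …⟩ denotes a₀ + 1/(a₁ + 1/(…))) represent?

Collapse the nested fraction from the inside out:
Start with 9.
1 + 1/(9/1) = 1 + 1/9 = 10/9
2 + 1/(10/9) = 2 + 9/10 = 29/10
2 + 1/(29/10) = 2 + 10/29 = 68/29
9 + 1/(68/29) = 9 + 29/68 = 641/68
10 + 1/(641/68) = 10 + 68/641 = 6478/641

6478/641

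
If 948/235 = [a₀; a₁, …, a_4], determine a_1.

948 ÷ 235 → quotient 4, remainder 8
235 ÷ 8 → quotient 29, remainder 3

29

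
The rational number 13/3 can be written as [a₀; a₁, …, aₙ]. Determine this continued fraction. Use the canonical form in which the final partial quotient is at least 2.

Repeatedly divide and take the remainder:
⌊13/3⌋ = 4, remainder 1
⌊3/1⌋ = 3, remainder 0

[4; 3]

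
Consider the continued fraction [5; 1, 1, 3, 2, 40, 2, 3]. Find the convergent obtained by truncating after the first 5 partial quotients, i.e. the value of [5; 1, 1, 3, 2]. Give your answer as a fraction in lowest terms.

Use the convergent recurrence hₖ = aₖ·hₖ₋₁ + hₖ₋₂ (and likewise for the denominators kₖ):
a_0 = 5: 5/1
a_1 = 1: 6/1
a_2 = 1: 11/2
a_3 = 3: 39/7
a_4 = 2: 89/16

89/16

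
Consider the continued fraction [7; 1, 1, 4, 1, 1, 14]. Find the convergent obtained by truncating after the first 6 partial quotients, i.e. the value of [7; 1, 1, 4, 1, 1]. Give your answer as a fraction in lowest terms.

151/20

Collapse the nested fraction from the inside out:
Start with 1.
1 + 1/(1/1) = 1 + 1/1 = 2/1
4 + 1/(2/1) = 4 + 1/2 = 9/2
1 + 1/(9/2) = 1 + 2/9 = 11/9
1 + 1/(11/9) = 1 + 9/11 = 20/11
7 + 1/(20/11) = 7 + 11/20 = 151/20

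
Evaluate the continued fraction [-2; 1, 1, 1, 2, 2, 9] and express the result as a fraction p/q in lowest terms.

-245/179

a_0 = -2: -2/1
a_1 = 1: -1/1
a_2 = 1: -3/2
a_3 = 1: -4/3
a_4 = 2: -11/8
a_5 = 2: -26/19
a_6 = 9: -245/179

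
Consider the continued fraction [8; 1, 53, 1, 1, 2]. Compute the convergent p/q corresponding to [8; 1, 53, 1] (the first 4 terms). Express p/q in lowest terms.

Use the convergent recurrence hₖ = aₖ·hₖ₋₁ + hₖ₋₂ (and likewise for the denominators kₖ):
a_0 = 8: 8/1
a_1 = 1: 9/1
a_2 = 53: 485/54
a_3 = 1: 494/55

494/55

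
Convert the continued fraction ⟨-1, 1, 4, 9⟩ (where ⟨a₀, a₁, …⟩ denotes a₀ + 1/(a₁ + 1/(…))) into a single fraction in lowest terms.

Use the convergent recurrence hₖ = aₖ·hₖ₋₁ + hₖ₋₂ (and likewise for the denominators kₖ):
a_0 = -1: -1/1
a_1 = 1: 0/1
a_2 = 4: -1/5
a_3 = 9: -9/46

-9/46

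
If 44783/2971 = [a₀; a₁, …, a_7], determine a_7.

6

44783 ÷ 2971 → quotient 15, remainder 218
2971 ÷ 218 → quotient 13, remainder 137
218 ÷ 137 → quotient 1, remainder 81
137 ÷ 81 → quotient 1, remainder 56
81 ÷ 56 → quotient 1, remainder 25
56 ÷ 25 → quotient 2, remainder 6
25 ÷ 6 → quotient 4, remainder 1
6 ÷ 1 → quotient 6, remainder 0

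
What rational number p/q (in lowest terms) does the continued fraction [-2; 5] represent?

Build up convergents one term at a time:
a_0 = -2: -2/1
a_1 = 5: -9/5

-9/5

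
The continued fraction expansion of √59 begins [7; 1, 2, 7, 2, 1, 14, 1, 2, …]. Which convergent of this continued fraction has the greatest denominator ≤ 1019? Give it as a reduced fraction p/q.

7781/1013

List convergents until the denominator exceeds the bound:
a_0 = 7: 7/1  (≤ bound)
a_1 = 1: 8/1  (≤ bound)
a_2 = 2: 23/3  (≤ bound)
a_3 = 7: 169/22  (≤ bound)
a_4 = 2: 361/47  (≤ bound)
a_5 = 1: 530/69  (≤ bound)
a_6 = 14: 7781/1013  (≤ bound)
a_7 = 1: 8311/1082  (> 1019, stop)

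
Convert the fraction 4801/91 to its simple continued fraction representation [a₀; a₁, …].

[52; 1, 3, 7, 3]

4801 = 52·91 + 69, so a_0 = 52
91 = 1·69 + 22, so a_1 = 1
69 = 3·22 + 3, so a_2 = 3
22 = 7·3 + 1, so a_3 = 7
3 = 3·1 + 0, so a_4 = 3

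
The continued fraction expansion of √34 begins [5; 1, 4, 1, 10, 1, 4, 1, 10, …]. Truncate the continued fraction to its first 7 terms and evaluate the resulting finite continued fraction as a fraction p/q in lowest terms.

2035/349

Compute successive convergents:
a_0 = 5: 5/1
a_1 = 1: 6/1
a_2 = 4: 29/5
a_3 = 1: 35/6
a_4 = 10: 379/65
a_5 = 1: 414/71
a_6 = 4: 2035/349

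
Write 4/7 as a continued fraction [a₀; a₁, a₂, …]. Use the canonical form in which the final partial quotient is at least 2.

[0; 1, 1, 3]

4 ÷ 7 → quotient 0, remainder 4
7 ÷ 4 → quotient 1, remainder 3
4 ÷ 3 → quotient 1, remainder 1
3 ÷ 1 → quotient 3, remainder 0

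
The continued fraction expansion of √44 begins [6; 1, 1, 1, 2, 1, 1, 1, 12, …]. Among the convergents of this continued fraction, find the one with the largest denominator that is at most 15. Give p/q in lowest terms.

73/11

a_0 = 6: 6/1  (≤ bound)
a_1 = 1: 7/1  (≤ bound)
a_2 = 1: 13/2  (≤ bound)
a_3 = 1: 20/3  (≤ bound)
a_4 = 2: 53/8  (≤ bound)
a_5 = 1: 73/11  (≤ bound)
a_6 = 1: 126/19  (> 15, stop)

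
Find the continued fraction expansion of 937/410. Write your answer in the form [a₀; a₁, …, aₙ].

Repeatedly divide and take the remainder:
937 ÷ 410 → quotient 2, remainder 117
410 ÷ 117 → quotient 3, remainder 59
117 ÷ 59 → quotient 1, remainder 58
59 ÷ 58 → quotient 1, remainder 1
58 ÷ 1 → quotient 58, remainder 0

[2; 3, 1, 1, 58]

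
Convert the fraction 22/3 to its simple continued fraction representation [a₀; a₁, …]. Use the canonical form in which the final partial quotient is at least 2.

[7; 3]

Repeatedly divide and take the remainder:
⌊22/3⌋ = 7, remainder 1
⌊3/1⌋ = 3, remainder 0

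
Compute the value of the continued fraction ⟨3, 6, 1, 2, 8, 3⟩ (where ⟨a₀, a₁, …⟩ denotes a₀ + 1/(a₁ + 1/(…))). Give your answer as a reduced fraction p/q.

1641/521

Starting at the tail and folding back:
Start with 3.
8 + 1/(3/1) = 8 + 1/3 = 25/3
2 + 1/(25/3) = 2 + 3/25 = 53/25
1 + 1/(53/25) = 1 + 25/53 = 78/53
6 + 1/(78/53) = 6 + 53/78 = 521/78
3 + 1/(521/78) = 3 + 78/521 = 1641/521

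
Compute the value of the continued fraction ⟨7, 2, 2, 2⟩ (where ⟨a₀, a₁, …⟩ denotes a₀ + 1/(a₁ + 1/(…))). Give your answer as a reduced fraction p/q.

a_0 = 7: 7/1
a_1 = 2: 15/2
a_2 = 2: 37/5
a_3 = 2: 89/12

89/12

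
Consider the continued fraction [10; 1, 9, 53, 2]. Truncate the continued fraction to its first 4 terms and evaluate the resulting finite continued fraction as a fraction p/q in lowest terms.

a_0 = 10: 10/1
a_1 = 1: 11/1
a_2 = 9: 109/10
a_3 = 53: 5788/531

5788/531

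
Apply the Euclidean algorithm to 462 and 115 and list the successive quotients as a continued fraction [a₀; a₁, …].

Run the Euclidean algorithm, recording each quotient:
462 ÷ 115 → quotient 4, remainder 2
115 ÷ 2 → quotient 57, remainder 1
2 ÷ 1 → quotient 2, remainder 0

[4; 57, 2]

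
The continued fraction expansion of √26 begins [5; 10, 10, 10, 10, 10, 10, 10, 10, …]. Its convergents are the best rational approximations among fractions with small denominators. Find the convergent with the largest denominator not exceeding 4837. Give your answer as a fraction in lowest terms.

a_0 = 5: 5/1  (≤ bound)
a_1 = 10: 51/10  (≤ bound)
a_2 = 10: 515/101  (≤ bound)
a_3 = 10: 5201/1020  (≤ bound)
a_4 = 10: 52525/10301  (> 4837, stop)

5201/1020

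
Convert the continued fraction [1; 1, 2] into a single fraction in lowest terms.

Starting at the tail and folding back:
Start with 2.
1 + 1/(2/1) = 1 + 1/2 = 3/2
1 + 1/(3/2) = 1 + 2/3 = 5/3

5/3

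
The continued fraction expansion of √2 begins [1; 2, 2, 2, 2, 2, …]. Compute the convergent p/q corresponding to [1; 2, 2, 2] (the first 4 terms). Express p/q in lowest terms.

17/12

Collapse the nested fraction from the inside out:
Start with 2.
2 + 1/(2/1) = 2 + 1/2 = 5/2
2 + 1/(5/2) = 2 + 2/5 = 12/5
1 + 1/(12/5) = 1 + 5/12 = 17/12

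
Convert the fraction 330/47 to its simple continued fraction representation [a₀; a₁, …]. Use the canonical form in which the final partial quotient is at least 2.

Run the Euclidean algorithm, recording each quotient:
330 = 7·47 + 1, so a_0 = 7
47 = 47·1 + 0, so a_1 = 47

[7; 47]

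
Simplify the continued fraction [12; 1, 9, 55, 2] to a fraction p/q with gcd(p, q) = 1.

14345/1112

Start with 2.
55 + 1/(2/1) = 55 + 1/2 = 111/2
9 + 1/(111/2) = 9 + 2/111 = 1001/111
1 + 1/(1001/111) = 1 + 111/1001 = 1112/1001
12 + 1/(1112/1001) = 12 + 1001/1112 = 14345/1112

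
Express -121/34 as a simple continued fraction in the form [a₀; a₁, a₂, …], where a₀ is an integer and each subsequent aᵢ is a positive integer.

Repeatedly divide and take the remainder:
-121 ÷ 34 → quotient -4, remainder 15
34 ÷ 15 → quotient 2, remainder 4
15 ÷ 4 → quotient 3, remainder 3
4 ÷ 3 → quotient 1, remainder 1
3 ÷ 1 → quotient 3, remainder 0

[-4; 2, 3, 1, 3]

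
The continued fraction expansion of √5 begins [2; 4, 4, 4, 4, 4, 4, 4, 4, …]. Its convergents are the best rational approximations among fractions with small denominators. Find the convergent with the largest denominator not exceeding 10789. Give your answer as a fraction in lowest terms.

a_0 = 2: 2/1  (≤ bound)
a_1 = 4: 9/4  (≤ bound)
a_2 = 4: 38/17  (≤ bound)
a_3 = 4: 161/72  (≤ bound)
a_4 = 4: 682/305  (≤ bound)
a_5 = 4: 2889/1292  (≤ bound)
a_6 = 4: 12238/5473  (≤ bound)
a_7 = 4: 51841/23184  (> 10789, stop)

12238/5473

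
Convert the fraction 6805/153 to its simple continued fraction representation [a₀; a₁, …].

6805 ÷ 153 → quotient 44, remainder 73
153 ÷ 73 → quotient 2, remainder 7
73 ÷ 7 → quotient 10, remainder 3
7 ÷ 3 → quotient 2, remainder 1
3 ÷ 1 → quotient 3, remainder 0

[44; 2, 10, 2, 3]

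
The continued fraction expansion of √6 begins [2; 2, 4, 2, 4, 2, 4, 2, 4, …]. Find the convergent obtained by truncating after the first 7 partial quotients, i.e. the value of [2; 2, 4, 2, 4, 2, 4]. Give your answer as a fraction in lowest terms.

a_0 = 2: 2/1
a_1 = 2: 5/2
a_2 = 4: 22/9
a_3 = 2: 49/20
a_4 = 4: 218/89
a_5 = 2: 485/198
a_6 = 4: 2158/881

2158/881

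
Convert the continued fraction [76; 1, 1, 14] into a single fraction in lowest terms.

a_0 = 76: 76/1
a_1 = 1: 77/1
a_2 = 1: 153/2
a_3 = 14: 2219/29

2219/29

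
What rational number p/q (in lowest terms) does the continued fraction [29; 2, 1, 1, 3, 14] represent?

7553/257

Start with 14.
3 + 1/(14/1) = 3 + 1/14 = 43/14
1 + 1/(43/14) = 1 + 14/43 = 57/43
1 + 1/(57/43) = 1 + 43/57 = 100/57
2 + 1/(100/57) = 2 + 57/100 = 257/100
29 + 1/(257/100) = 29 + 100/257 = 7553/257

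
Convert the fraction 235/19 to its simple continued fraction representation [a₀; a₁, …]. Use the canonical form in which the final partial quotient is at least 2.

⌊235/19⌋ = 12, remainder 7
⌊19/7⌋ = 2, remainder 5
⌊7/5⌋ = 1, remainder 2
⌊5/2⌋ = 2, remainder 1
⌊2/1⌋ = 2, remainder 0

[12; 2, 1, 2, 2]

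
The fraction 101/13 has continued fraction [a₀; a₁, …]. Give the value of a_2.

3

101 = 7·13 + 10, so a_0 = 7
13 = 1·10 + 3, so a_1 = 1
10 = 3·3 + 1, so a_2 = 3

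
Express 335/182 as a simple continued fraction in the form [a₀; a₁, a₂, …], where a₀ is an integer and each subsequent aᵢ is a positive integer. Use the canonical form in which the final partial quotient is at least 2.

335 ÷ 182 → quotient 1, remainder 153
182 ÷ 153 → quotient 1, remainder 29
153 ÷ 29 → quotient 5, remainder 8
29 ÷ 8 → quotient 3, remainder 5
8 ÷ 5 → quotient 1, remainder 3
5 ÷ 3 → quotient 1, remainder 2
3 ÷ 2 → quotient 1, remainder 1
2 ÷ 1 → quotient 2, remainder 0

[1; 1, 5, 3, 1, 1, 1, 2]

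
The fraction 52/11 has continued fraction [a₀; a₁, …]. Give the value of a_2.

2

52 ÷ 11 → quotient 4, remainder 8
11 ÷ 8 → quotient 1, remainder 3
8 ÷ 3 → quotient 2, remainder 2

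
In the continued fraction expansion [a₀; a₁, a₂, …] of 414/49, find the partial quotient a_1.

414 ÷ 49 → quotient 8, remainder 22
49 ÷ 22 → quotient 2, remainder 5

2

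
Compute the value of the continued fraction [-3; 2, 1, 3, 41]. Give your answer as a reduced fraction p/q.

a_0 = -3: -3/1
a_1 = 2: -5/2
a_2 = 1: -8/3
a_3 = 3: -29/11
a_4 = 41: -1197/454

-1197/454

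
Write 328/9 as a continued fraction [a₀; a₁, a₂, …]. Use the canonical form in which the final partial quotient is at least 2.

⌊328/9⌋ = 36, remainder 4
⌊9/4⌋ = 2, remainder 1
⌊4/1⌋ = 4, remainder 0

[36; 2, 4]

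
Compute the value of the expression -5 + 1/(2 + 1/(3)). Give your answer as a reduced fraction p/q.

-32/7

Collapse the nested fraction from the inside out:
Start with 3.
2 + 1/(3/1) = 2 + 1/3 = 7/3
-5 + 1/(7/3) = -5 + 3/7 = -32/7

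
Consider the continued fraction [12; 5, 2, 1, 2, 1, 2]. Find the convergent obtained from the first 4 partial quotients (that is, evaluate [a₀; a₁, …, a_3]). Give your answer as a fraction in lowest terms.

195/16

a_0 = 12: 12/1
a_1 = 5: 61/5
a_2 = 2: 134/11
a_3 = 1: 195/16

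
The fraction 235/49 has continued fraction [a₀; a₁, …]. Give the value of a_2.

Apply division with remainder until the remainder is 0:
235 = 4·49 + 39, so a_0 = 4
49 = 1·39 + 10, so a_1 = 1
39 = 3·10 + 9, so a_2 = 3

3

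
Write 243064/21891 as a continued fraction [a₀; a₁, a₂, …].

[11; 9, 1, 2, 16, 15, 3]

⌊243064/21891⌋ = 11, remainder 2263
⌊21891/2263⌋ = 9, remainder 1524
⌊2263/1524⌋ = 1, remainder 739
⌊1524/739⌋ = 2, remainder 46
⌊739/46⌋ = 16, remainder 3
⌊46/3⌋ = 15, remainder 1
⌊3/1⌋ = 3, remainder 0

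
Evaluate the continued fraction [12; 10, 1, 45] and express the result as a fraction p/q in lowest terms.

Start with 45.
1 + 1/(45/1) = 1 + 1/45 = 46/45
10 + 1/(46/45) = 10 + 45/46 = 505/46
12 + 1/(505/46) = 12 + 46/505 = 6106/505

6106/505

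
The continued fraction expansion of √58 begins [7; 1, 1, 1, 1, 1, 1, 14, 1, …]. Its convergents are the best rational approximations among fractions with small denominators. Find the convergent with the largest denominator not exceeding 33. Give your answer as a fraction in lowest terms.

99/13

a_0 = 7: 7/1  (≤ bound)
a_1 = 1: 8/1  (≤ bound)
a_2 = 1: 15/2  (≤ bound)
a_3 = 1: 23/3  (≤ bound)
a_4 = 1: 38/5  (≤ bound)
a_5 = 1: 61/8  (≤ bound)
a_6 = 1: 99/13  (≤ bound)
a_7 = 14: 1447/190  (> 33, stop)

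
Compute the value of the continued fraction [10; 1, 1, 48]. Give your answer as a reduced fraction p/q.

1019/97

a_0 = 10: 10/1
a_1 = 1: 11/1
a_2 = 1: 21/2
a_3 = 48: 1019/97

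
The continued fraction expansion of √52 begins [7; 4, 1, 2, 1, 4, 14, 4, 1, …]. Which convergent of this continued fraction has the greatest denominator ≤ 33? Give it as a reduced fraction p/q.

a_0 = 7: 7/1  (≤ bound)
a_1 = 4: 29/4  (≤ bound)
a_2 = 1: 36/5  (≤ bound)
a_3 = 2: 101/14  (≤ bound)
a_4 = 1: 137/19  (≤ bound)
a_5 = 4: 649/90  (> 33, stop)

137/19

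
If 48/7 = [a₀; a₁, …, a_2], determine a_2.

Repeatedly divide and take the remainder:
48 ÷ 7 → quotient 6, remainder 6
7 ÷ 6 → quotient 1, remainder 1
6 ÷ 1 → quotient 6, remainder 0

6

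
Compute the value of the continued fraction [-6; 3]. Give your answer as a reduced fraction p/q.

-17/3

Work from the innermost term outward:
Start with 3.
-6 + 1/(3/1) = -6 + 1/3 = -17/3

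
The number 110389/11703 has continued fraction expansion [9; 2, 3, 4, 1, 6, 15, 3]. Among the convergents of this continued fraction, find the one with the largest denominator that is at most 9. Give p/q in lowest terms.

66/7

a_0 = 9: 9/1  (≤ bound)
a_1 = 2: 19/2  (≤ bound)
a_2 = 3: 66/7  (≤ bound)
a_3 = 4: 283/30  (> 9, stop)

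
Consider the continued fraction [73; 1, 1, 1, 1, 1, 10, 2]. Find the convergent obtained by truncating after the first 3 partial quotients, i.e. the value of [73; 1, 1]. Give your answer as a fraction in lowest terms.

a_0 = 73: 73/1
a_1 = 1: 74/1
a_2 = 1: 147/2

147/2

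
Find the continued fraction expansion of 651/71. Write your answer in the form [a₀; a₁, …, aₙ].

[9; 5, 1, 11]

Run the Euclidean algorithm, recording each quotient:
⌊651/71⌋ = 9, remainder 12
⌊71/12⌋ = 5, remainder 11
⌊12/11⌋ = 1, remainder 1
⌊11/1⌋ = 11, remainder 0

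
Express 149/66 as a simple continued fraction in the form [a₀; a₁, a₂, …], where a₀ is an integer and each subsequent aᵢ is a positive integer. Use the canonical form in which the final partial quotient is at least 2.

149 ÷ 66 → quotient 2, remainder 17
66 ÷ 17 → quotient 3, remainder 15
17 ÷ 15 → quotient 1, remainder 2
15 ÷ 2 → quotient 7, remainder 1
2 ÷ 1 → quotient 2, remainder 0

[2; 3, 1, 7, 2]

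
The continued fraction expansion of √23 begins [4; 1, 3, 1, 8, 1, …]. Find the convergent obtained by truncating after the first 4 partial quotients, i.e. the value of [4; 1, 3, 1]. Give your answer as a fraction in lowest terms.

Compute successive convergents:
a_0 = 4: 4/1
a_1 = 1: 5/1
a_2 = 3: 19/4
a_3 = 1: 24/5

24/5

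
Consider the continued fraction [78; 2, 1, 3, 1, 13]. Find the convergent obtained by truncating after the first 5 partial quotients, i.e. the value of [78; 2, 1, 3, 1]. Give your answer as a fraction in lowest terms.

Start with 1.
3 + 1/(1/1) = 3 + 1/1 = 4/1
1 + 1/(4/1) = 1 + 1/4 = 5/4
2 + 1/(5/4) = 2 + 4/5 = 14/5
78 + 1/(14/5) = 78 + 5/14 = 1097/14

1097/14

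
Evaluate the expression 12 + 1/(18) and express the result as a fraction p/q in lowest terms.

217/18

a_0 = 12: 12/1
a_1 = 18: 217/18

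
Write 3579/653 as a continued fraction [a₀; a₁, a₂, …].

[5; 2, 12, 1, 1, 3, 1, 2]

Apply division with remainder until the remainder is 0:
⌊3579/653⌋ = 5, remainder 314
⌊653/314⌋ = 2, remainder 25
⌊314/25⌋ = 12, remainder 14
⌊25/14⌋ = 1, remainder 11
⌊14/11⌋ = 1, remainder 3
⌊11/3⌋ = 3, remainder 2
⌊3/2⌋ = 1, remainder 1
⌊2/1⌋ = 2, remainder 0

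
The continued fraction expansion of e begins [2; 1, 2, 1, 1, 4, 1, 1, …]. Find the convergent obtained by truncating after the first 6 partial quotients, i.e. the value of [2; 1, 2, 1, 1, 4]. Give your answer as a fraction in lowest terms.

Use the convergent recurrence hₖ = aₖ·hₖ₋₁ + hₖ₋₂ (and likewise for the denominators kₖ):
a_0 = 2: 2/1
a_1 = 1: 3/1
a_2 = 2: 8/3
a_3 = 1: 11/4
a_4 = 1: 19/7
a_5 = 4: 87/32

87/32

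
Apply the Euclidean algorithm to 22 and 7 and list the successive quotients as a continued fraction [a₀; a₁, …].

Apply division with remainder until the remainder is 0:
22 = 3·7 + 1, so a_0 = 3
7 = 7·1 + 0, so a_1 = 7

[3; 7]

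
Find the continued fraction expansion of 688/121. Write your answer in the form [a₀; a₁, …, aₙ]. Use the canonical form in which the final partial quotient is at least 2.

⌊688/121⌋ = 5, remainder 83
⌊121/83⌋ = 1, remainder 38
⌊83/38⌋ = 2, remainder 7
⌊38/7⌋ = 5, remainder 3
⌊7/3⌋ = 2, remainder 1
⌊3/1⌋ = 3, remainder 0

[5; 1, 2, 5, 2, 3]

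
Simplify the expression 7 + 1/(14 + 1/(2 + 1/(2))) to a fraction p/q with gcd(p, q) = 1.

a_0 = 7: 7/1
a_1 = 14: 99/14
a_2 = 2: 205/29
a_3 = 2: 509/72

509/72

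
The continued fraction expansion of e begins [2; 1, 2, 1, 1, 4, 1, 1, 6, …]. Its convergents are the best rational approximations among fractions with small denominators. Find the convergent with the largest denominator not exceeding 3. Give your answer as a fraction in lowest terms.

a_0 = 2: 2/1  (≤ bound)
a_1 = 1: 3/1  (≤ bound)
a_2 = 2: 8/3  (≤ bound)
a_3 = 1: 11/4  (> 3, stop)

8/3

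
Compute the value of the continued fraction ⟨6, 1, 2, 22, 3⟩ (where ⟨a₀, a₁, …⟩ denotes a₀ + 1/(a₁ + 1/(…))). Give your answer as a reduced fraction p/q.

a_0 = 6: 6/1
a_1 = 1: 7/1
a_2 = 2: 20/3
a_3 = 22: 447/67
a_4 = 3: 1361/204

1361/204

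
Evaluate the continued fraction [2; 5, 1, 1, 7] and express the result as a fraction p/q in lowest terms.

a_0 = 2: 2/1
a_1 = 5: 11/5
a_2 = 1: 13/6
a_3 = 1: 24/11
a_4 = 7: 181/83

181/83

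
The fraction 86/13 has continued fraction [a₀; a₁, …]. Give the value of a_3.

1

Apply division with remainder until the remainder is 0:
86 ÷ 13 → quotient 6, remainder 8
13 ÷ 8 → quotient 1, remainder 5
8 ÷ 5 → quotient 1, remainder 3
5 ÷ 3 → quotient 1, remainder 2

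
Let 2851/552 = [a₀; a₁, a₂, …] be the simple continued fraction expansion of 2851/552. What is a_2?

15

2851 = 5·552 + 91, so a_0 = 5
552 = 6·91 + 6, so a_1 = 6
91 = 15·6 + 1, so a_2 = 15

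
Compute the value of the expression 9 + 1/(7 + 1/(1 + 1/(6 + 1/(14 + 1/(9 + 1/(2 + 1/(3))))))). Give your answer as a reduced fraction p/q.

472180/51733

Start with 3.
2 + 1/(3/1) = 2 + 1/3 = 7/3
9 + 1/(7/3) = 9 + 3/7 = 66/7
14 + 1/(66/7) = 14 + 7/66 = 931/66
6 + 1/(931/66) = 6 + 66/931 = 5652/931
1 + 1/(5652/931) = 1 + 931/5652 = 6583/5652
7 + 1/(6583/5652) = 7 + 5652/6583 = 51733/6583
9 + 1/(51733/6583) = 9 + 6583/51733 = 472180/51733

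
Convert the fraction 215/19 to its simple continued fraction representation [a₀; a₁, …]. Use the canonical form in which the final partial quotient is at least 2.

215 = 11·19 + 6, so a_0 = 11
19 = 3·6 + 1, so a_1 = 3
6 = 6·1 + 0, so a_2 = 6

[11; 3, 6]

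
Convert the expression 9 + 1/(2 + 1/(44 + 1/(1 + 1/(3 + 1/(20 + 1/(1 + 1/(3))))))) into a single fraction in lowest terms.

288727/30410

Starting at the tail and folding back:
Start with 3.
1 + 1/(3/1) = 1 + 1/3 = 4/3
20 + 1/(4/3) = 20 + 3/4 = 83/4
3 + 1/(83/4) = 3 + 4/83 = 253/83
1 + 1/(253/83) = 1 + 83/253 = 336/253
44 + 1/(336/253) = 44 + 253/336 = 15037/336
2 + 1/(15037/336) = 2 + 336/15037 = 30410/15037
9 + 1/(30410/15037) = 9 + 15037/30410 = 288727/30410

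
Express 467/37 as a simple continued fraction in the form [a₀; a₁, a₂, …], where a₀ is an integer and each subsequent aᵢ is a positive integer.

467 ÷ 37 → quotient 12, remainder 23
37 ÷ 23 → quotient 1, remainder 14
23 ÷ 14 → quotient 1, remainder 9
14 ÷ 9 → quotient 1, remainder 5
9 ÷ 5 → quotient 1, remainder 4
5 ÷ 4 → quotient 1, remainder 1
4 ÷ 1 → quotient 4, remainder 0

[12; 1, 1, 1, 1, 1, 4]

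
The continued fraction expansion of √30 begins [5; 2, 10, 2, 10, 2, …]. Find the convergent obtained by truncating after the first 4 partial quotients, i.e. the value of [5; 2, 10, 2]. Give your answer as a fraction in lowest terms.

241/44

Work from the innermost term outward:
Start with 2.
10 + 1/(2/1) = 10 + 1/2 = 21/2
2 + 1/(21/2) = 2 + 2/21 = 44/21
5 + 1/(44/21) = 5 + 21/44 = 241/44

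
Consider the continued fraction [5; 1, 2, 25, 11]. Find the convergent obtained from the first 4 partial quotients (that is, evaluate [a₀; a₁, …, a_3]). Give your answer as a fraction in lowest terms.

Build up convergents one term at a time:
a_0 = 5: 5/1
a_1 = 1: 6/1
a_2 = 2: 17/3
a_3 = 25: 431/76

431/76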